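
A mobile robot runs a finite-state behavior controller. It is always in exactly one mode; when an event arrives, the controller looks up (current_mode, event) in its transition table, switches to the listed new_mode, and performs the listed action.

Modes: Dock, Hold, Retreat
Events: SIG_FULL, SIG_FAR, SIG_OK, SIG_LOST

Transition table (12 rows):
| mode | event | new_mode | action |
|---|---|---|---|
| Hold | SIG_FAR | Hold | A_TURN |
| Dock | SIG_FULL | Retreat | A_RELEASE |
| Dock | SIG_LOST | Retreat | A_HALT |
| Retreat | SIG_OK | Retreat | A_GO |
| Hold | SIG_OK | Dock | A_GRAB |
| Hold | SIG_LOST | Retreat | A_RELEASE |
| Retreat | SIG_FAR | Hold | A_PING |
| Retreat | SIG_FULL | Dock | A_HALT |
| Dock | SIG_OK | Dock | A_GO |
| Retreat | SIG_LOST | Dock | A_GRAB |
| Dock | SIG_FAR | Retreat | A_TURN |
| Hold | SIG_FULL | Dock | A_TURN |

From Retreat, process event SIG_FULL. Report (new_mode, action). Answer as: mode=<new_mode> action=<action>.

mode=Dock action=A_HALT

current mode = Retreat; filter table to that mode:
  (Retreat, SIG_OK) → (Retreat, A_GO)
  (Retreat, SIG_FAR) → (Hold, A_PING)
  (Retreat, SIG_FULL) → (Dock, A_HALT)  ← event matches
  (Retreat, SIG_LOST) → (Dock, A_GRAB)
event = SIG_FULL selects (Dock, A_HALT)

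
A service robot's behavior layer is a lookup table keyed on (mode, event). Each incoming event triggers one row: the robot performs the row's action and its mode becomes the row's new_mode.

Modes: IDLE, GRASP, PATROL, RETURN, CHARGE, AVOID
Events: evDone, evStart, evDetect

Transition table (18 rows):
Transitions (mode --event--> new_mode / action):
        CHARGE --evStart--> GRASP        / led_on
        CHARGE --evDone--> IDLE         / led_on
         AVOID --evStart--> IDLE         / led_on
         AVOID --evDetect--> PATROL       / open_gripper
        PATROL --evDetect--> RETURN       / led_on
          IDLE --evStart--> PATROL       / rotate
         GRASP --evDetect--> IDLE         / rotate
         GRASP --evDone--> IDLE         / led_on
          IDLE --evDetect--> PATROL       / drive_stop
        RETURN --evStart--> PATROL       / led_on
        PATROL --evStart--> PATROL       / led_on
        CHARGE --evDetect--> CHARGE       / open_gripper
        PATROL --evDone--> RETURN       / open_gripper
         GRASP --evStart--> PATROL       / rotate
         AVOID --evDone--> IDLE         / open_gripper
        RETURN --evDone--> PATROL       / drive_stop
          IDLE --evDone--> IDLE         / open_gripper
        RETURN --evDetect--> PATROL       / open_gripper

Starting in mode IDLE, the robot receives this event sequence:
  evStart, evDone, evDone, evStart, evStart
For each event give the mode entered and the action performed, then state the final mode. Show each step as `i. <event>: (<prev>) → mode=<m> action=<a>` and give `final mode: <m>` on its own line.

final mode: PATROL

1. evStart: (IDLE) → mode=PATROL action=rotate
2. evDone: (PATROL) → mode=RETURN action=open_gripper
3. evDone: (RETURN) → mode=PATROL action=drive_stop
4. evStart: (PATROL) → mode=PATROL action=led_on
5. evStart: (PATROL) → mode=PATROL action=led_on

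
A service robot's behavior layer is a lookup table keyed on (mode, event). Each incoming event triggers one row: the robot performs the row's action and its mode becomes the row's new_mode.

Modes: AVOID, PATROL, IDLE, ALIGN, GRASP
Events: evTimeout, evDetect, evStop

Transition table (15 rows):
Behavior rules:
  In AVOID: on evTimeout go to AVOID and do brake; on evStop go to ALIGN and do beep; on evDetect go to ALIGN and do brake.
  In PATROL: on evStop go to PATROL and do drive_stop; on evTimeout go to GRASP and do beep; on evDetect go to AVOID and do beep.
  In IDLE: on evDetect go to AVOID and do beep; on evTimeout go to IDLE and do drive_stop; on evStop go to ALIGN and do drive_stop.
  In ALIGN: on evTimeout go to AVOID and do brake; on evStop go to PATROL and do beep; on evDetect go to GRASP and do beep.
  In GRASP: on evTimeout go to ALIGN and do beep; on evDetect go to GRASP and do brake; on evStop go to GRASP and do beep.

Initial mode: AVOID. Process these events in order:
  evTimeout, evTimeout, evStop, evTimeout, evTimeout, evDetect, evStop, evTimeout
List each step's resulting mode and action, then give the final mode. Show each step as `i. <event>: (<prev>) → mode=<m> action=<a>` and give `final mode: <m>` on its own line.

final mode: GRASP

1. evTimeout: (AVOID) → mode=AVOID action=brake
2. evTimeout: (AVOID) → mode=AVOID action=brake
3. evStop: (AVOID) → mode=ALIGN action=beep
4. evTimeout: (ALIGN) → mode=AVOID action=brake
5. evTimeout: (AVOID) → mode=AVOID action=brake
6. evDetect: (AVOID) → mode=ALIGN action=brake
7. evStop: (ALIGN) → mode=PATROL action=beep
8. evTimeout: (PATROL) → mode=GRASP action=beep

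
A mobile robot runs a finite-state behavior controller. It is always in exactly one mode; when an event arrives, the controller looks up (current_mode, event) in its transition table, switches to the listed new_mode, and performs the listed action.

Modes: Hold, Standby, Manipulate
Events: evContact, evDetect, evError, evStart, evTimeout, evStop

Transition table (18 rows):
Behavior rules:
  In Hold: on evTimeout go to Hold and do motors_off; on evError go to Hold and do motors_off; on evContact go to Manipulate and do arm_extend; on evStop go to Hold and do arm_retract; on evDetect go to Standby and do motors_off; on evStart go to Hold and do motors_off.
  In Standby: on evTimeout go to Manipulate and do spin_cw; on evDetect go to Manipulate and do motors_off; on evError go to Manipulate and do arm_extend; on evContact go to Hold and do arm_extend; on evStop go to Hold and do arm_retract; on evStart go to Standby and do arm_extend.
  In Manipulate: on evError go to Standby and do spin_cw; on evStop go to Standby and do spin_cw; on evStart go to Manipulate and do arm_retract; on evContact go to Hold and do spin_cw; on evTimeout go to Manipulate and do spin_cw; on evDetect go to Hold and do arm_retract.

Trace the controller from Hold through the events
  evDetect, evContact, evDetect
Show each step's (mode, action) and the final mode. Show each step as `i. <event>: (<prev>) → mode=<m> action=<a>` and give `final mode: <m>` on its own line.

final mode: Standby

1. evDetect: (Hold) → mode=Standby action=motors_off
2. evContact: (Standby) → mode=Hold action=arm_extend
3. evDetect: (Hold) → mode=Standby action=motors_off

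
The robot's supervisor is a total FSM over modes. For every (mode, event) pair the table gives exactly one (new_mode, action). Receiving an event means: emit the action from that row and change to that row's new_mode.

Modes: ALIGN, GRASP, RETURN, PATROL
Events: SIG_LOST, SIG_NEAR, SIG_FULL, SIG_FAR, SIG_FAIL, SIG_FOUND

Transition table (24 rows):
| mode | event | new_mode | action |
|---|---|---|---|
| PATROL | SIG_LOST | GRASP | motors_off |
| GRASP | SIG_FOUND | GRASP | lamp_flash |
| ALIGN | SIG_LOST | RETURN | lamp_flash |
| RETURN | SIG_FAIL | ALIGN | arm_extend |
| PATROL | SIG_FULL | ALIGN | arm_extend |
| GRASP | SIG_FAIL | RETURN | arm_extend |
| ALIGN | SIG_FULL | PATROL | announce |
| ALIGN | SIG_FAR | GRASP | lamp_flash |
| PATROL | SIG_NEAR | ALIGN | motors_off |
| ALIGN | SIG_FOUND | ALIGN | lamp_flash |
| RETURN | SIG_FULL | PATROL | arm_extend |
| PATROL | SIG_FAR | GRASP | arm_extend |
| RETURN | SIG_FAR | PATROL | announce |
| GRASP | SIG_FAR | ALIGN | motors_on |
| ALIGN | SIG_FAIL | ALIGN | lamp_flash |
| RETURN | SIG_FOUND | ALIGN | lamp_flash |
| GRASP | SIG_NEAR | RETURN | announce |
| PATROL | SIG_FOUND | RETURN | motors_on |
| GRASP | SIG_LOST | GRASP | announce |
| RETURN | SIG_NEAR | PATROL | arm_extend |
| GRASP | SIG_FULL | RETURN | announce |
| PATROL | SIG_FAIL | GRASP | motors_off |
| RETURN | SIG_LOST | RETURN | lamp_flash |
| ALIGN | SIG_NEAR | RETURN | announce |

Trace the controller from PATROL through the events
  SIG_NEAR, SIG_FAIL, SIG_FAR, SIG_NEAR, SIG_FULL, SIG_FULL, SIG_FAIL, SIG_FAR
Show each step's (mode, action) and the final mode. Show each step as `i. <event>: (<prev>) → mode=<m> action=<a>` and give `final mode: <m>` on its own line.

1. SIG_NEAR: (PATROL) → mode=ALIGN action=motors_off
2. SIG_FAIL: (ALIGN) → mode=ALIGN action=lamp_flash
3. SIG_FAR: (ALIGN) → mode=GRASP action=lamp_flash
4. SIG_NEAR: (GRASP) → mode=RETURN action=announce
5. SIG_FULL: (RETURN) → mode=PATROL action=arm_extend
6. SIG_FULL: (PATROL) → mode=ALIGN action=arm_extend
7. SIG_FAIL: (ALIGN) → mode=ALIGN action=lamp_flash
8. SIG_FAR: (ALIGN) → mode=GRASP action=lamp_flash

final mode: GRASP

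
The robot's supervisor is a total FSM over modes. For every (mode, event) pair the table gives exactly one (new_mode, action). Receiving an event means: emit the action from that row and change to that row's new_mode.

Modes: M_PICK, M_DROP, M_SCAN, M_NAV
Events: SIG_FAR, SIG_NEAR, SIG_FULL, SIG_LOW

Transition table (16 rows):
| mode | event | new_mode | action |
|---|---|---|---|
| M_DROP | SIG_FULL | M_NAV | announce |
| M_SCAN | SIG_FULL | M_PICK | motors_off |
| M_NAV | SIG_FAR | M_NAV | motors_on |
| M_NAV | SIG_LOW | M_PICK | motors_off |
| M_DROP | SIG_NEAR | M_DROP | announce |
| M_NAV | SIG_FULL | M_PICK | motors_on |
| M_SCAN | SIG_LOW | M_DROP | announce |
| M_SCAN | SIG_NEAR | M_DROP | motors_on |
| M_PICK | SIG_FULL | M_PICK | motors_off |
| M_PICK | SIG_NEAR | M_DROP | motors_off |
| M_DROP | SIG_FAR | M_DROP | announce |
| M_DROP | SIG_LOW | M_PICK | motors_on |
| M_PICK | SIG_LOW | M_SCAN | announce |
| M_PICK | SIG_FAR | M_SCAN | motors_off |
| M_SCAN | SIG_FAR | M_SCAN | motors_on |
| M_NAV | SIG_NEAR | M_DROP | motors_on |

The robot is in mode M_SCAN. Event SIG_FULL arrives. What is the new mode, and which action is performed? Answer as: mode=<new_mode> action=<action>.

mode=M_PICK action=motors_off

current mode = M_SCAN; filter table to that mode:
  (M_SCAN, SIG_FULL) → (M_PICK, motors_off)  ← event matches
  (M_SCAN, SIG_LOW) → (M_DROP, announce)
  (M_SCAN, SIG_NEAR) → (M_DROP, motors_on)
  (M_SCAN, SIG_FAR) → (M_SCAN, motors_on)
event = SIG_FULL selects (M_PICK, motors_off)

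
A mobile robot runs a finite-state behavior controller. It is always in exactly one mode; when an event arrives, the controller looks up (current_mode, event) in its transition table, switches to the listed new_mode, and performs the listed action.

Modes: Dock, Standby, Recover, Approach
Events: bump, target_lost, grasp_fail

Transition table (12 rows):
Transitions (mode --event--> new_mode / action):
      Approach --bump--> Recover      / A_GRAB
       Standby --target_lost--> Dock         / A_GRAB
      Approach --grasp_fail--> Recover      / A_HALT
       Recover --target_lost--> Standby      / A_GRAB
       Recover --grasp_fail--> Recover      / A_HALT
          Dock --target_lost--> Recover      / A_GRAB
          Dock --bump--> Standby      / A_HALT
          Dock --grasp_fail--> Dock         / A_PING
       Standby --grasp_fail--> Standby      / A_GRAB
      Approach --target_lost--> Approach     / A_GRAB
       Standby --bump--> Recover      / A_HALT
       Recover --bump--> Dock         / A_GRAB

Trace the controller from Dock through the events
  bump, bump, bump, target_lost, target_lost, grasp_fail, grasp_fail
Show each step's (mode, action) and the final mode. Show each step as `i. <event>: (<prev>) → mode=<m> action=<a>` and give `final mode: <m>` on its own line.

1. bump: (Dock) → mode=Standby action=A_HALT
2. bump: (Standby) → mode=Recover action=A_HALT
3. bump: (Recover) → mode=Dock action=A_GRAB
4. target_lost: (Dock) → mode=Recover action=A_GRAB
5. target_lost: (Recover) → mode=Standby action=A_GRAB
6. grasp_fail: (Standby) → mode=Standby action=A_GRAB
7. grasp_fail: (Standby) → mode=Standby action=A_GRAB

final mode: Standby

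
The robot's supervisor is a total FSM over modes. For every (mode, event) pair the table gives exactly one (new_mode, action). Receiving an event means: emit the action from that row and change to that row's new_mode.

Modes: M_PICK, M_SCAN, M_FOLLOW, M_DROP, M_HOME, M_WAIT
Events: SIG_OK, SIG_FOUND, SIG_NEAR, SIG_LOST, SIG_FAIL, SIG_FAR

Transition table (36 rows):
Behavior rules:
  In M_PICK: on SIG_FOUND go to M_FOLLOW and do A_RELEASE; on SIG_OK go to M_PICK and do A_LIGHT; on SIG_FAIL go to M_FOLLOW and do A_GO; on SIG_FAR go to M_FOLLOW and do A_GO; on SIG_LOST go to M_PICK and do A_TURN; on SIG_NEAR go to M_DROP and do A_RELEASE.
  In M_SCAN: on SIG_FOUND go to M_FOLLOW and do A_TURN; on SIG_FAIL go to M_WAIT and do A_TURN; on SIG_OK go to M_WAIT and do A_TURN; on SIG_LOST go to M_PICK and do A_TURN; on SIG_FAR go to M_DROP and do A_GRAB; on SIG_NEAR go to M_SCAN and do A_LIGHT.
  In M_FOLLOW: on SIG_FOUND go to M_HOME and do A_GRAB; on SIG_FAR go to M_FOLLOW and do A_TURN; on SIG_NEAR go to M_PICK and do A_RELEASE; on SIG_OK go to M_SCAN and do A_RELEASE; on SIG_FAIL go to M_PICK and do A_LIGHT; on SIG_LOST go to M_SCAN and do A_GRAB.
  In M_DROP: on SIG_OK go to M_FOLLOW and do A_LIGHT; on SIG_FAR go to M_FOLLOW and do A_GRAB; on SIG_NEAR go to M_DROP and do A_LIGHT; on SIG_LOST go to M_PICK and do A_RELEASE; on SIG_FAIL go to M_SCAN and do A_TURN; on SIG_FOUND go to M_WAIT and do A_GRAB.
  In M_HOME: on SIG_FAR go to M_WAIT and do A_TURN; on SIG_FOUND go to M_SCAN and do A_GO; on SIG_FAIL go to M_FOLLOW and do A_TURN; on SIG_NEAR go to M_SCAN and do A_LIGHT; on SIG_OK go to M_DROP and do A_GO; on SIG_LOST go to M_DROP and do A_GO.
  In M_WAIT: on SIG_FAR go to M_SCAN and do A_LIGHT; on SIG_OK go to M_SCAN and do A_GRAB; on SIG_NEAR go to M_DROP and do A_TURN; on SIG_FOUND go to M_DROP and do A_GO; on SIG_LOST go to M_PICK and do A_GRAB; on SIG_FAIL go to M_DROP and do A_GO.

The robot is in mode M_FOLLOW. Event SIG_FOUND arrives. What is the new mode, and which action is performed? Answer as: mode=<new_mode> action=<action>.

current mode = M_FOLLOW; filter table to that mode:
  (M_FOLLOW, SIG_FOUND) → (M_HOME, A_GRAB)  ← event matches
  (M_FOLLOW, SIG_FAR) → (M_FOLLOW, A_TURN)
  (M_FOLLOW, SIG_NEAR) → (M_PICK, A_RELEASE)
  (M_FOLLOW, SIG_OK) → (M_SCAN, A_RELEASE)
  (M_FOLLOW, SIG_FAIL) → (M_PICK, A_LIGHT)
  (M_FOLLOW, SIG_LOST) → (M_SCAN, A_GRAB)
event = SIG_FOUND selects (M_HOME, A_GRAB)

mode=M_HOME action=A_GRAB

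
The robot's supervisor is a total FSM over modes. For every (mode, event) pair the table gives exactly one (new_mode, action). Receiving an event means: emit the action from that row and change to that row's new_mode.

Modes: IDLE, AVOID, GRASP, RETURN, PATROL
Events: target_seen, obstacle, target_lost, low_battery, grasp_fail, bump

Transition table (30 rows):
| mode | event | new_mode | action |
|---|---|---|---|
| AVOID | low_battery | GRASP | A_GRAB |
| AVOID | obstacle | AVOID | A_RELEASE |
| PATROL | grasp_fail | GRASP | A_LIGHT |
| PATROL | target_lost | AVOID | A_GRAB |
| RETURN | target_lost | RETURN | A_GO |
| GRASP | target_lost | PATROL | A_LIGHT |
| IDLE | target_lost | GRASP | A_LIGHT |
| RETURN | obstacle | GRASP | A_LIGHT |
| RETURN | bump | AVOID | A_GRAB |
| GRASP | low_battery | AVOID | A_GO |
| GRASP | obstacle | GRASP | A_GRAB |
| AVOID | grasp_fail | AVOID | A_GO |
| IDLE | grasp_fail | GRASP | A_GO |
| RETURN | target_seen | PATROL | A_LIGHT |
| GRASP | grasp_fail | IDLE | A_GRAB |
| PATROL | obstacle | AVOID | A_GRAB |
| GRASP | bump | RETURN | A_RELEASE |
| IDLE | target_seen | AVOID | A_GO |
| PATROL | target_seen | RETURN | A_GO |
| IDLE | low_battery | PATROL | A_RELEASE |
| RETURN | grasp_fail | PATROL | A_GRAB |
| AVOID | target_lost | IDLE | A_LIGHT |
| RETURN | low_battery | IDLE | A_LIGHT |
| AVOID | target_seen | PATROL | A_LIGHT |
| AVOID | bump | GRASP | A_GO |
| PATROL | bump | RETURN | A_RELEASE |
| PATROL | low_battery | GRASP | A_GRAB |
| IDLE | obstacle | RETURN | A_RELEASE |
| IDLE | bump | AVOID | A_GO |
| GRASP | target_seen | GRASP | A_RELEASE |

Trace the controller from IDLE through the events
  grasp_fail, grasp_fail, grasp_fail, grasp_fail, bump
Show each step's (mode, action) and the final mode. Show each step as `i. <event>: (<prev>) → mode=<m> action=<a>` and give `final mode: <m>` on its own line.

final mode: AVOID

1. grasp_fail: (IDLE) → mode=GRASP action=A_GO
2. grasp_fail: (GRASP) → mode=IDLE action=A_GRAB
3. grasp_fail: (IDLE) → mode=GRASP action=A_GO
4. grasp_fail: (GRASP) → mode=IDLE action=A_GRAB
5. bump: (IDLE) → mode=AVOID action=A_GO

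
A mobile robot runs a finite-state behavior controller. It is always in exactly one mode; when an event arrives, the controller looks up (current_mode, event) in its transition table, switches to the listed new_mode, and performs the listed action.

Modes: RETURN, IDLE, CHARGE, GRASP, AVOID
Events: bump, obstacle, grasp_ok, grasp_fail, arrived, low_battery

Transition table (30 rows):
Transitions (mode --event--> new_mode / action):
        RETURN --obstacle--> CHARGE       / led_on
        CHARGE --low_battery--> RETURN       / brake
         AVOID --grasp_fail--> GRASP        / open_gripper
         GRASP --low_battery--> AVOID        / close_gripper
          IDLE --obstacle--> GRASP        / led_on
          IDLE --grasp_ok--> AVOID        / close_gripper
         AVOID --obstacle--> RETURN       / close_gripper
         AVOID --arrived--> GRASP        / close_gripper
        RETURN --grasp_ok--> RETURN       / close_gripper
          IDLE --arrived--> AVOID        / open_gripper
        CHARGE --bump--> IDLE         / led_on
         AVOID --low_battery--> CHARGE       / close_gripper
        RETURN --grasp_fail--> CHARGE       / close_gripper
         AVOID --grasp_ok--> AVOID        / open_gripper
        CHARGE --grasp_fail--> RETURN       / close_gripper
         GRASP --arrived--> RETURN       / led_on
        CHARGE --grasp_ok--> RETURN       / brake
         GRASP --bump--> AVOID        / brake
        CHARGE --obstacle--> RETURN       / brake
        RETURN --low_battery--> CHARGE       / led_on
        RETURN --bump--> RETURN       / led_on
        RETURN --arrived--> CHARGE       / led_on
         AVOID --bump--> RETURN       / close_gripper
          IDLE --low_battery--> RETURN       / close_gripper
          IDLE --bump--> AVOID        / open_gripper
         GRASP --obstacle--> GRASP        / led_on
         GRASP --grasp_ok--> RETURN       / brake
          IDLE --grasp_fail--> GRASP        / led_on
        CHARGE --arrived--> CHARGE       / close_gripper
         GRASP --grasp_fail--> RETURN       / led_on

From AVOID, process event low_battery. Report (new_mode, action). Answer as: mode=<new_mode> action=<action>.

current mode = AVOID; filter table to that mode:
  (AVOID, grasp_fail) → (GRASP, open_gripper)
  (AVOID, obstacle) → (RETURN, close_gripper)
  (AVOID, arrived) → (GRASP, close_gripper)
  (AVOID, low_battery) → (CHARGE, close_gripper)  ← event matches
  (AVOID, grasp_ok) → (AVOID, open_gripper)
  (AVOID, bump) → (RETURN, close_gripper)
event = low_battery selects (CHARGE, close_gripper)

mode=CHARGE action=close_gripper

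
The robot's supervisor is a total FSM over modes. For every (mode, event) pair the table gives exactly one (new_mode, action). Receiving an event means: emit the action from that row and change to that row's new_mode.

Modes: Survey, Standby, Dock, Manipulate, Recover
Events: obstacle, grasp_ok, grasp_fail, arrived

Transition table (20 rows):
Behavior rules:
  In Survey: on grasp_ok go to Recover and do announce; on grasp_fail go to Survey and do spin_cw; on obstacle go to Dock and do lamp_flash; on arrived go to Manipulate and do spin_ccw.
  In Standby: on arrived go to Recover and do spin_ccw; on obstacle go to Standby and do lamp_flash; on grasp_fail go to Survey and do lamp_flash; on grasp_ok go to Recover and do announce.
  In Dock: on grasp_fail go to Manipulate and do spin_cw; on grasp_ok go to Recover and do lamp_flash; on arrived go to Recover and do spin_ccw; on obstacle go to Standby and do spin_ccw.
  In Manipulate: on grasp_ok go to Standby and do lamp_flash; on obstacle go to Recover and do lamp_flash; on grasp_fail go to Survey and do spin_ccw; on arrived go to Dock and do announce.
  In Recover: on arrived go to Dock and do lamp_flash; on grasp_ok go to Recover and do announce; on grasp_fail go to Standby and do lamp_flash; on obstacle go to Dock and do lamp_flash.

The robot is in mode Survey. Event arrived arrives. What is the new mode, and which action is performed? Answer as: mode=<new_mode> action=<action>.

mode=Manipulate action=spin_ccw

current mode = Survey; filter table to that mode:
  (Survey, grasp_ok) → (Recover, announce)
  (Survey, grasp_fail) → (Survey, spin_cw)
  (Survey, obstacle) → (Dock, lamp_flash)
  (Survey, arrived) → (Manipulate, spin_ccw)  ← event matches
event = arrived selects (Manipulate, spin_ccw)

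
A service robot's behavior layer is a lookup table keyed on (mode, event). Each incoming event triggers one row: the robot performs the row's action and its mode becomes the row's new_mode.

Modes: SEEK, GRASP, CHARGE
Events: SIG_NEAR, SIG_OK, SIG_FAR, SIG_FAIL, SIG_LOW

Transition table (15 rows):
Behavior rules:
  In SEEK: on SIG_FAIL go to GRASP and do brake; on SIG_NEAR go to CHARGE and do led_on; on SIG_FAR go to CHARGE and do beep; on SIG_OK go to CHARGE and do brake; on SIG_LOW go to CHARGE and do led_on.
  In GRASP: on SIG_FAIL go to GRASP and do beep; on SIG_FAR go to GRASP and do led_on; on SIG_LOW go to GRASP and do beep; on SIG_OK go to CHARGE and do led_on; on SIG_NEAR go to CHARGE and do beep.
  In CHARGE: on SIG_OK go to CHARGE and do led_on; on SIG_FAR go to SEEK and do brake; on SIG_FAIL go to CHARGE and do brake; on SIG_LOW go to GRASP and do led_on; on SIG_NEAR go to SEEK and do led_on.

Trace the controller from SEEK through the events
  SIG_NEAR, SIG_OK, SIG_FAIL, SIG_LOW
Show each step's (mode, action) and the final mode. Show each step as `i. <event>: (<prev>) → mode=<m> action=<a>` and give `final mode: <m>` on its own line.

final mode: GRASP

1. SIG_NEAR: (SEEK) → mode=CHARGE action=led_on
2. SIG_OK: (CHARGE) → mode=CHARGE action=led_on
3. SIG_FAIL: (CHARGE) → mode=CHARGE action=brake
4. SIG_LOW: (CHARGE) → mode=GRASP action=led_on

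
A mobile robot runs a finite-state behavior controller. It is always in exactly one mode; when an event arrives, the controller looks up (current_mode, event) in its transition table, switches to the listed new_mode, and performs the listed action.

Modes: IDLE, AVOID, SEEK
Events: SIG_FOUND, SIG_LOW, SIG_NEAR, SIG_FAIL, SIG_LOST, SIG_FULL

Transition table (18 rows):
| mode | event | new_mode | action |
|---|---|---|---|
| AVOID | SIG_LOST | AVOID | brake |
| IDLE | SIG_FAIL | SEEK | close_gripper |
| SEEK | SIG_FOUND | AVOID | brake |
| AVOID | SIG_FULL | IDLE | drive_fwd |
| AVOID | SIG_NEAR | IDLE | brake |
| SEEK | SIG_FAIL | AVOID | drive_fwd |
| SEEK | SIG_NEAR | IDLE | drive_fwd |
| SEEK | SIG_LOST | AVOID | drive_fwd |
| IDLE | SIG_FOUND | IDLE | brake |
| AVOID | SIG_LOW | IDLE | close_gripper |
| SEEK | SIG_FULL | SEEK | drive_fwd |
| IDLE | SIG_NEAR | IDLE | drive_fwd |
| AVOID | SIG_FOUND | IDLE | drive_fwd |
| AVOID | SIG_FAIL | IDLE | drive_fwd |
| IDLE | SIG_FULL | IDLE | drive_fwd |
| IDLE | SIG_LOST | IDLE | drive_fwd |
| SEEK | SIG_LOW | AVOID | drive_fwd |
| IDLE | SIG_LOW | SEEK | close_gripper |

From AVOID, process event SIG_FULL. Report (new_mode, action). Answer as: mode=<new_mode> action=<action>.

current mode = AVOID; filter table to that mode:
  (AVOID, SIG_LOST) → (AVOID, brake)
  (AVOID, SIG_FULL) → (IDLE, drive_fwd)  ← event matches
  (AVOID, SIG_NEAR) → (IDLE, brake)
  (AVOID, SIG_LOW) → (IDLE, close_gripper)
  (AVOID, SIG_FOUND) → (IDLE, drive_fwd)
  (AVOID, SIG_FAIL) → (IDLE, drive_fwd)
event = SIG_FULL selects (IDLE, drive_fwd)

mode=IDLE action=drive_fwd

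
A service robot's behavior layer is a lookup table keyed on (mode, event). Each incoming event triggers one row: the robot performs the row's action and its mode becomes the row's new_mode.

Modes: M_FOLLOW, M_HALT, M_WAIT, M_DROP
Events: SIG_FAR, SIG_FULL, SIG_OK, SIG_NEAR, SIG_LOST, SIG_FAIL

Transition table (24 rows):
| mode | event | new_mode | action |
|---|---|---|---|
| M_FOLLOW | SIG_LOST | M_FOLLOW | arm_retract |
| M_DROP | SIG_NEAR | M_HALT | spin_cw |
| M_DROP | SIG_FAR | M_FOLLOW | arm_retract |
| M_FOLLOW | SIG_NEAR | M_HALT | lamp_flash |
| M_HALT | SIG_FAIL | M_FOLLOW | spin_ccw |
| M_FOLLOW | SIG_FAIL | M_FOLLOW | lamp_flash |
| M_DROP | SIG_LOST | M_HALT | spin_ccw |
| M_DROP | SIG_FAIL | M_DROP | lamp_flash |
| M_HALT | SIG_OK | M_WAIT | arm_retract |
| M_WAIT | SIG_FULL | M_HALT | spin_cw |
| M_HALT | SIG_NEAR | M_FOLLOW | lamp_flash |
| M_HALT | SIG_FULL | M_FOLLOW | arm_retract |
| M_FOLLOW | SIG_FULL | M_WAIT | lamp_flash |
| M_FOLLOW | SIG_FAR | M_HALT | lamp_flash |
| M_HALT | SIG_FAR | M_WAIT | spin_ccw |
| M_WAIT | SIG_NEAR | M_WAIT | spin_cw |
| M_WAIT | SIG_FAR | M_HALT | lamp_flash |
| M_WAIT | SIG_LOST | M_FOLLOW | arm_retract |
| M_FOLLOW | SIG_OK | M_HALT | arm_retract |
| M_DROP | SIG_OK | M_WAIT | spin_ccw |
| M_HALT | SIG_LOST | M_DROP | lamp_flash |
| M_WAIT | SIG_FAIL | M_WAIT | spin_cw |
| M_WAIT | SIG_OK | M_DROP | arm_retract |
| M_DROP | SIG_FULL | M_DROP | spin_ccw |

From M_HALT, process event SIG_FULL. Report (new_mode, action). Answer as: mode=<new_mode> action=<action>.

current mode = M_HALT; filter table to that mode:
  (M_HALT, SIG_FAIL) → (M_FOLLOW, spin_ccw)
  (M_HALT, SIG_OK) → (M_WAIT, arm_retract)
  (M_HALT, SIG_NEAR) → (M_FOLLOW, lamp_flash)
  (M_HALT, SIG_FULL) → (M_FOLLOW, arm_retract)  ← event matches
  (M_HALT, SIG_FAR) → (M_WAIT, spin_ccw)
  (M_HALT, SIG_LOST) → (M_DROP, lamp_flash)
event = SIG_FULL selects (M_FOLLOW, arm_retract)

mode=M_FOLLOW action=arm_retract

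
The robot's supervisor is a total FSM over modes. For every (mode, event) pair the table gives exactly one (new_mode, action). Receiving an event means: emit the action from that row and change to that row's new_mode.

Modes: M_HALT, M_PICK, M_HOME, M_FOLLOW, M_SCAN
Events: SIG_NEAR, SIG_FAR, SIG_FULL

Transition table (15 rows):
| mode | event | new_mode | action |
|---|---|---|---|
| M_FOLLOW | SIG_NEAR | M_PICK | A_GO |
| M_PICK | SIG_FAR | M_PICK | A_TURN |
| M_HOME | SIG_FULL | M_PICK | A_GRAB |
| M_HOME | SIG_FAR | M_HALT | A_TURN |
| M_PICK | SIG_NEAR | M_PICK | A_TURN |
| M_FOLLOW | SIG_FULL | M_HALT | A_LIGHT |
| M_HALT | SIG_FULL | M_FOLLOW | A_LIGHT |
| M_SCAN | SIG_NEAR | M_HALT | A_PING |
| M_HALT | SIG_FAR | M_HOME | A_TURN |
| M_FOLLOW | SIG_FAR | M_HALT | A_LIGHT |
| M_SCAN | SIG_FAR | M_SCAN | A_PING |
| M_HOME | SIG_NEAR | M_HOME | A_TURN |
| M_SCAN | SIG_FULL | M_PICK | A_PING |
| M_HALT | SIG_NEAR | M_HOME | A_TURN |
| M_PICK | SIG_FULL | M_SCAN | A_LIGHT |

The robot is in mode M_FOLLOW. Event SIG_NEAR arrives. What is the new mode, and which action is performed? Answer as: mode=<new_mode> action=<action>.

current mode = M_FOLLOW; filter table to that mode:
  (M_FOLLOW, SIG_NEAR) → (M_PICK, A_GO)  ← event matches
  (M_FOLLOW, SIG_FULL) → (M_HALT, A_LIGHT)
  (M_FOLLOW, SIG_FAR) → (M_HALT, A_LIGHT)
event = SIG_NEAR selects (M_PICK, A_GO)

mode=M_PICK action=A_GO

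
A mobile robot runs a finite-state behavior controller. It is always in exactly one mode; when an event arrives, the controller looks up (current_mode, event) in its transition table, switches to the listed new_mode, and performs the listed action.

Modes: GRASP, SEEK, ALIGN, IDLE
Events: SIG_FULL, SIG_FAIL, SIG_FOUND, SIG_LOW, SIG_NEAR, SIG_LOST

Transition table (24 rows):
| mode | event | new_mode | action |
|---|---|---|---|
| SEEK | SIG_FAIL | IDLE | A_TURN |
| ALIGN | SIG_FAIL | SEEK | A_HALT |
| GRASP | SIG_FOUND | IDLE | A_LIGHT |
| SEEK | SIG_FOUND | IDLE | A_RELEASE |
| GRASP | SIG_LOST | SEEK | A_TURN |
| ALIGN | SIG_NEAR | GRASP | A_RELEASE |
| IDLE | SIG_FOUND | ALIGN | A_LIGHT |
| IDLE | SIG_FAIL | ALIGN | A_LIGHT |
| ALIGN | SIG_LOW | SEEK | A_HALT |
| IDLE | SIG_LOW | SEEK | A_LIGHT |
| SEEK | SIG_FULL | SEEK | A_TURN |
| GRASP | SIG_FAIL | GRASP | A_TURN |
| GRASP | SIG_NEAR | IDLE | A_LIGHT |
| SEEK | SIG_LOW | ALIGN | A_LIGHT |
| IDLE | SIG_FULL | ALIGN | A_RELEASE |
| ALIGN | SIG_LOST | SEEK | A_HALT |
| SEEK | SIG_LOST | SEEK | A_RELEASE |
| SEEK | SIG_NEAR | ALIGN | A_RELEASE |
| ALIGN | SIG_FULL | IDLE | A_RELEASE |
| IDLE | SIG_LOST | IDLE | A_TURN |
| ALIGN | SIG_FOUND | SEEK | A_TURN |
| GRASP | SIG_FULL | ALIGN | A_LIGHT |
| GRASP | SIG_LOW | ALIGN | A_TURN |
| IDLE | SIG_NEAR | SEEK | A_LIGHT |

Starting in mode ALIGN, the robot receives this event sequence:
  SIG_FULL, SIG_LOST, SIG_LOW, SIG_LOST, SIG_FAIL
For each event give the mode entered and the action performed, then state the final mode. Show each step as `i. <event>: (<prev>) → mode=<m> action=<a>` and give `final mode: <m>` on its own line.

final mode: IDLE

1. SIG_FULL: (ALIGN) → mode=IDLE action=A_RELEASE
2. SIG_LOST: (IDLE) → mode=IDLE action=A_TURN
3. SIG_LOW: (IDLE) → mode=SEEK action=A_LIGHT
4. SIG_LOST: (SEEK) → mode=SEEK action=A_RELEASE
5. SIG_FAIL: (SEEK) → mode=IDLE action=A_TURN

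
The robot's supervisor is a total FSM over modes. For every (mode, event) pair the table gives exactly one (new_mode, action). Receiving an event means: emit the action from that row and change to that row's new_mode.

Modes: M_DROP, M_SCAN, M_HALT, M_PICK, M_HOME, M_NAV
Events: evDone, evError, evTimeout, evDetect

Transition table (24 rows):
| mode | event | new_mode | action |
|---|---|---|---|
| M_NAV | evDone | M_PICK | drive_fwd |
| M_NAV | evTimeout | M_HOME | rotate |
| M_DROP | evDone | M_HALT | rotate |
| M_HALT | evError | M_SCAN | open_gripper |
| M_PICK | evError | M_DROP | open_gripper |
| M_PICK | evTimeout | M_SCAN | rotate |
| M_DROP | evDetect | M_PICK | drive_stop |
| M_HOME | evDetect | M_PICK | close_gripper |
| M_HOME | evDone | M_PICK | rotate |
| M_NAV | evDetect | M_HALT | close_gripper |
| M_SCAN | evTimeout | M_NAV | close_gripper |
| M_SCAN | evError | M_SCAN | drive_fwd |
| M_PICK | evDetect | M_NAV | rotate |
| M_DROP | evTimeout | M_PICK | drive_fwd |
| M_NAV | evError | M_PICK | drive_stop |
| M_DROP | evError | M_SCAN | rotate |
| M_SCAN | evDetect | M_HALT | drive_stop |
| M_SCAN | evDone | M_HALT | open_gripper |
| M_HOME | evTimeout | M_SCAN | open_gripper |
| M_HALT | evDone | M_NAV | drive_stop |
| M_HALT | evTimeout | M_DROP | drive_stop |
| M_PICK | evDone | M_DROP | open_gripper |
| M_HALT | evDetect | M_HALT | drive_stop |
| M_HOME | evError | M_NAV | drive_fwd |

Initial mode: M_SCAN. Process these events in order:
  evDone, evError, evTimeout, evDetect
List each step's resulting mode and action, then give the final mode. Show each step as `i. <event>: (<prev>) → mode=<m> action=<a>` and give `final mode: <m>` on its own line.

final mode: M_HALT

1. evDone: (M_SCAN) → mode=M_HALT action=open_gripper
2. evError: (M_HALT) → mode=M_SCAN action=open_gripper
3. evTimeout: (M_SCAN) → mode=M_NAV action=close_gripper
4. evDetect: (M_NAV) → mode=M_HALT action=close_gripper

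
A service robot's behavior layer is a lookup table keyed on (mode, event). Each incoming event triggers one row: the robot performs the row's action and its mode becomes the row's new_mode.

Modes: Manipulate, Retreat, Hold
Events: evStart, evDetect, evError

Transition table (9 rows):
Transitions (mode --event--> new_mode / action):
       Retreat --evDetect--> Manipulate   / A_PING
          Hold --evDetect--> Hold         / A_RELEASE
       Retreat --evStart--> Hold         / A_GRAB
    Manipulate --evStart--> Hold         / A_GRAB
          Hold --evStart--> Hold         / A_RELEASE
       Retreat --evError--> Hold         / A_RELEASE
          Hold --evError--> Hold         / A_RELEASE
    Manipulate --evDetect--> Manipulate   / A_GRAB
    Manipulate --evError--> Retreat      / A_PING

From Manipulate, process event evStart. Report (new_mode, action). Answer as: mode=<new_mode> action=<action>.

mode=Hold action=A_GRAB

current mode = Manipulate; filter table to that mode:
  (Manipulate, evStart) → (Hold, A_GRAB)  ← event matches
  (Manipulate, evDetect) → (Manipulate, A_GRAB)
  (Manipulate, evError) → (Retreat, A_PING)
event = evStart selects (Hold, A_GRAB)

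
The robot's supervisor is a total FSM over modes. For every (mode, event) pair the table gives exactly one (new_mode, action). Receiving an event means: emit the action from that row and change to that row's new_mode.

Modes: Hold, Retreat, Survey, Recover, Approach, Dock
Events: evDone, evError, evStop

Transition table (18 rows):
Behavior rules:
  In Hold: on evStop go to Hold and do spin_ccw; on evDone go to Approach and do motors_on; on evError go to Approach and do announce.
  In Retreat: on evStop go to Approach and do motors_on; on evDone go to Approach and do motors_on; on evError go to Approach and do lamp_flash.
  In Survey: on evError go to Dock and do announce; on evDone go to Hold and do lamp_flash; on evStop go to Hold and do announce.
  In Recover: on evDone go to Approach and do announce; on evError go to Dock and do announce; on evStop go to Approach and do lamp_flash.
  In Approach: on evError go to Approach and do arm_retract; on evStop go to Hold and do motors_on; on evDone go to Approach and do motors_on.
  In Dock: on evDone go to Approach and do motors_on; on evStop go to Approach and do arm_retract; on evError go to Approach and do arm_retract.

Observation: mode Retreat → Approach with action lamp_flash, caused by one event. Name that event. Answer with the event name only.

try evDone: (Retreat, evDone) → (Approach, motors_on)
try evError: (Retreat, evError) → (Approach, lamp_flash)  ← matches
try evStop: (Retreat, evStop) → (Approach, motors_on)

evError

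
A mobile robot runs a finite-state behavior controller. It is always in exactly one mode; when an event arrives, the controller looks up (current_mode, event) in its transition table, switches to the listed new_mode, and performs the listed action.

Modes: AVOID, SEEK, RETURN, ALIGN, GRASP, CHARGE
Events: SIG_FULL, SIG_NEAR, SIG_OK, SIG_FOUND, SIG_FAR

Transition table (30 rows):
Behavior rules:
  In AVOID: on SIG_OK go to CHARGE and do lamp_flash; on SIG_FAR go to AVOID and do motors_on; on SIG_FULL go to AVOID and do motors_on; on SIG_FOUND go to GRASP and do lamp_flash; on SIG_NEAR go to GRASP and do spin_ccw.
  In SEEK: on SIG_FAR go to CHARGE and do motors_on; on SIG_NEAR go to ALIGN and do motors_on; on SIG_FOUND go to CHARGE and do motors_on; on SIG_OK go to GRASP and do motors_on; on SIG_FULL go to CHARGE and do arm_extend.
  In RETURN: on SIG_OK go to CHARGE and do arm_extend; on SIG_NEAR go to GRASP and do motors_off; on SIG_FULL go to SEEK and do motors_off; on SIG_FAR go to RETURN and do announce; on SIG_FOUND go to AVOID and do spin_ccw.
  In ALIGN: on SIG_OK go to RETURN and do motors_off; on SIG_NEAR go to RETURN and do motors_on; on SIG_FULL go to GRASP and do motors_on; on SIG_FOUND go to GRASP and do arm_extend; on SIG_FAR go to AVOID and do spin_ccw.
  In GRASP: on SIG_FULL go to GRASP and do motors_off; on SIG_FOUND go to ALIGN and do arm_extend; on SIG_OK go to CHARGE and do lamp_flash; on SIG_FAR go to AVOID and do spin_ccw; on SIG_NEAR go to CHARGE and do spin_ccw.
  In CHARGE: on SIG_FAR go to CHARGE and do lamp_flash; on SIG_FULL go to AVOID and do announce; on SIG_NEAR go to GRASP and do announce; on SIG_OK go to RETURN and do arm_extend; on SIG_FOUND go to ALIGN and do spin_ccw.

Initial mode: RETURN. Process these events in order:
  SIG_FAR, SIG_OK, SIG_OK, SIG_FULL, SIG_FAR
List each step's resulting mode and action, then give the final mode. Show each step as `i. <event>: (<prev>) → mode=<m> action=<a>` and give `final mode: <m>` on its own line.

1. SIG_FAR: (RETURN) → mode=RETURN action=announce
2. SIG_OK: (RETURN) → mode=CHARGE action=arm_extend
3. SIG_OK: (CHARGE) → mode=RETURN action=arm_extend
4. SIG_FULL: (RETURN) → mode=SEEK action=motors_off
5. SIG_FAR: (SEEK) → mode=CHARGE action=motors_on

final mode: CHARGE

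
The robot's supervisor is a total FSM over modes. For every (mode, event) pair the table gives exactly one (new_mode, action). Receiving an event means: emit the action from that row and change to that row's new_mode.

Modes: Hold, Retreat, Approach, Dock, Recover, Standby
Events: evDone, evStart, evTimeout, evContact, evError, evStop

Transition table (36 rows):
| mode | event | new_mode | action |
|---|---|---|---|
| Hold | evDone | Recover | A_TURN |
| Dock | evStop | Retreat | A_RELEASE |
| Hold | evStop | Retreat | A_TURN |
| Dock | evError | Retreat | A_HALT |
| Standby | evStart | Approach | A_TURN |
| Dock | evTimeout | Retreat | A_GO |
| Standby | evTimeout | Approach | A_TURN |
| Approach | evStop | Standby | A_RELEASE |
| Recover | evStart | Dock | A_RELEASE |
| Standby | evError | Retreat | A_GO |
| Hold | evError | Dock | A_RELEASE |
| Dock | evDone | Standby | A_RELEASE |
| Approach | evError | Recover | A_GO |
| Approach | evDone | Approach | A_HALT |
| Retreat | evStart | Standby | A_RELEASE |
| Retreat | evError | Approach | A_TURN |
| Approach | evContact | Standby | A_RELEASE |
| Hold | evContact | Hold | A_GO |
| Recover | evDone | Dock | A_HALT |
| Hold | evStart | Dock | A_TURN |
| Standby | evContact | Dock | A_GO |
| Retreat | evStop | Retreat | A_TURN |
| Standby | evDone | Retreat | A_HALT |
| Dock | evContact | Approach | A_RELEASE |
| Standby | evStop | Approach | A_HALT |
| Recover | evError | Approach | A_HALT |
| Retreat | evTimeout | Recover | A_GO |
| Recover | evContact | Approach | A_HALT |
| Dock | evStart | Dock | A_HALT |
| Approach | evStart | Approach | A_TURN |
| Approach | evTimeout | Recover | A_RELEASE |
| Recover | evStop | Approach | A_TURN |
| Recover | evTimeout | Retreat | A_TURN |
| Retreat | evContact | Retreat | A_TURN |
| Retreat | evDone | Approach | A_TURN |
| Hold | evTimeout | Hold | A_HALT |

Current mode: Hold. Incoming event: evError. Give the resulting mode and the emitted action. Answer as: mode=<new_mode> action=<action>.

mode=Dock action=A_RELEASE

current mode = Hold; filter table to that mode:
  (Hold, evDone) → (Recover, A_TURN)
  (Hold, evStop) → (Retreat, A_TURN)
  (Hold, evError) → (Dock, A_RELEASE)  ← event matches
  (Hold, evContact) → (Hold, A_GO)
  (Hold, evStart) → (Dock, A_TURN)
  (Hold, evTimeout) → (Hold, A_HALT)
event = evError selects (Dock, A_RELEASE)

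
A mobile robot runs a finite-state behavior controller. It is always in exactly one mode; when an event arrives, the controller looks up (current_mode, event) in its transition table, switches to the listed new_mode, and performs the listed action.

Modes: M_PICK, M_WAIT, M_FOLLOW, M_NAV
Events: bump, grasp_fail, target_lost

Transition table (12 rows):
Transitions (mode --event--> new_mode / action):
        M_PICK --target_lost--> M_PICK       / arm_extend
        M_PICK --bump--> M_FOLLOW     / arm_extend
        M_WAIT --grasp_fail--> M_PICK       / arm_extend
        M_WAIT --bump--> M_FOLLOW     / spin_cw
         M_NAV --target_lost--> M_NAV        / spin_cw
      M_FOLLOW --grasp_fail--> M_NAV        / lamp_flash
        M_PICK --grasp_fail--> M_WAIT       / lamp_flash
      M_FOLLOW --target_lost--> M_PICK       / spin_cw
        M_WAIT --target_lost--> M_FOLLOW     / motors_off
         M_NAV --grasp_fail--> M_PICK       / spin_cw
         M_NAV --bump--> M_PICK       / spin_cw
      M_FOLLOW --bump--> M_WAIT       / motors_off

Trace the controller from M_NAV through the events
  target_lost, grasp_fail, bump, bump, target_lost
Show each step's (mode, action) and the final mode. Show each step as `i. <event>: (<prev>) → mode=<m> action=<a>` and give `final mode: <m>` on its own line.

final mode: M_FOLLOW

1. target_lost: (M_NAV) → mode=M_NAV action=spin_cw
2. grasp_fail: (M_NAV) → mode=M_PICK action=spin_cw
3. bump: (M_PICK) → mode=M_FOLLOW action=arm_extend
4. bump: (M_FOLLOW) → mode=M_WAIT action=motors_off
5. target_lost: (M_WAIT) → mode=M_FOLLOW action=motors_off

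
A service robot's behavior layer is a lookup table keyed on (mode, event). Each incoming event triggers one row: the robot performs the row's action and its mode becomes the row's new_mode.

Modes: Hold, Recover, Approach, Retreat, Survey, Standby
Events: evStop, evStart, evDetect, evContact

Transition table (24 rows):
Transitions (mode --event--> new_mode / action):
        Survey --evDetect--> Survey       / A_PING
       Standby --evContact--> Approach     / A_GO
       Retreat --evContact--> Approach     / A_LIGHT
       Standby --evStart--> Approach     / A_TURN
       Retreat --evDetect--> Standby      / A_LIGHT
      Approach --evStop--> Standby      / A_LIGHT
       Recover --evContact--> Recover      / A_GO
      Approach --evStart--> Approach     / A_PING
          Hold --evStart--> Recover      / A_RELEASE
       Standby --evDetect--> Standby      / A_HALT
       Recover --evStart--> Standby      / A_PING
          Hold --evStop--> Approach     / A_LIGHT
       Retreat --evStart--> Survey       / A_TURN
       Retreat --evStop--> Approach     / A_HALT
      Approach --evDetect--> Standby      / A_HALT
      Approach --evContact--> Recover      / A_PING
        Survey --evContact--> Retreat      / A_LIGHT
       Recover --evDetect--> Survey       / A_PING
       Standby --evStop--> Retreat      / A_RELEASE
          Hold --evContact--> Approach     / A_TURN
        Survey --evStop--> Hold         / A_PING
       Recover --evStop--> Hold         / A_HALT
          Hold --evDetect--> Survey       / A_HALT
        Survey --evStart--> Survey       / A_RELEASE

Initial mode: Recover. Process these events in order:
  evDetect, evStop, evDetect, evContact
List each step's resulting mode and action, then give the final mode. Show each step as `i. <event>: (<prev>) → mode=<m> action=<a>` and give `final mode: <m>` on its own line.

1. evDetect: (Recover) → mode=Survey action=A_PING
2. evStop: (Survey) → mode=Hold action=A_PING
3. evDetect: (Hold) → mode=Survey action=A_HALT
4. evContact: (Survey) → mode=Retreat action=A_LIGHT

final mode: Retreat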